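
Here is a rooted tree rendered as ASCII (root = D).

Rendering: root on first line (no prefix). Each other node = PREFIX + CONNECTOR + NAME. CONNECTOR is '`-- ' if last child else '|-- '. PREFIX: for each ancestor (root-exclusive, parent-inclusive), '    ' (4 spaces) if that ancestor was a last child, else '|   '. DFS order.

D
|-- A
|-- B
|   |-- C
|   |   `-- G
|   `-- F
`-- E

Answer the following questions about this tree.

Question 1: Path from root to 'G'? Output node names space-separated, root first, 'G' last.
Walk down from root: D -> B -> C -> G

Answer: D B C G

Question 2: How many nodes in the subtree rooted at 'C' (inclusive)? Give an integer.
Subtree rooted at C contains: C, G
Count = 2

Answer: 2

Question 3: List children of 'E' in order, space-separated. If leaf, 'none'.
Answer: none

Derivation:
Node E's children (from adjacency): (leaf)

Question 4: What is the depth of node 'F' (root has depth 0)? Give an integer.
Path from root to F: D -> B -> F
Depth = number of edges = 2

Answer: 2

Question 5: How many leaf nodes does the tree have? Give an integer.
Leaves (nodes with no children): A, E, F, G

Answer: 4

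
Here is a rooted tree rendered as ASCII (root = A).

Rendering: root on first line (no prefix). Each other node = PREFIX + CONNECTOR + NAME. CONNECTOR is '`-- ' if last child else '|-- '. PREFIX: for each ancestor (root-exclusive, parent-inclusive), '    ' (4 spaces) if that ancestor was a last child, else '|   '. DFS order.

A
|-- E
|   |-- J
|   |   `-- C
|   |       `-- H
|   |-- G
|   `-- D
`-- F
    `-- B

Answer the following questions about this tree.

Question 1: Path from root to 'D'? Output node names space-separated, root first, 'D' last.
Walk down from root: A -> E -> D

Answer: A E D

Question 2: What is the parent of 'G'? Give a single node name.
Scan adjacency: G appears as child of E

Answer: E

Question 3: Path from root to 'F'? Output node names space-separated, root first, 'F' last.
Answer: A F

Derivation:
Walk down from root: A -> F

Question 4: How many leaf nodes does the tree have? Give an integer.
Leaves (nodes with no children): B, D, G, H

Answer: 4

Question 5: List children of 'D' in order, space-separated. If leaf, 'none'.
Node D's children (from adjacency): (leaf)

Answer: none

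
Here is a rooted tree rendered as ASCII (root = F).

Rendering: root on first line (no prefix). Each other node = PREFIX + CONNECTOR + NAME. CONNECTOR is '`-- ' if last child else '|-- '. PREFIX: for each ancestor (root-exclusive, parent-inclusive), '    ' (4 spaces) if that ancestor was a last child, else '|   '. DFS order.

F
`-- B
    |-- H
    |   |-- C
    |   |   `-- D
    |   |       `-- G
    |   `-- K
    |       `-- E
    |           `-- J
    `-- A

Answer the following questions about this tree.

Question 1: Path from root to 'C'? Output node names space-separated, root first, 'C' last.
Walk down from root: F -> B -> H -> C

Answer: F B H C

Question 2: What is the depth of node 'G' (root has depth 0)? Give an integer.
Path from root to G: F -> B -> H -> C -> D -> G
Depth = number of edges = 5

Answer: 5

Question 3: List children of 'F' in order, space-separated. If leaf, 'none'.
Node F's children (from adjacency): B

Answer: B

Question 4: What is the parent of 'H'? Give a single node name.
Answer: B

Derivation:
Scan adjacency: H appears as child of B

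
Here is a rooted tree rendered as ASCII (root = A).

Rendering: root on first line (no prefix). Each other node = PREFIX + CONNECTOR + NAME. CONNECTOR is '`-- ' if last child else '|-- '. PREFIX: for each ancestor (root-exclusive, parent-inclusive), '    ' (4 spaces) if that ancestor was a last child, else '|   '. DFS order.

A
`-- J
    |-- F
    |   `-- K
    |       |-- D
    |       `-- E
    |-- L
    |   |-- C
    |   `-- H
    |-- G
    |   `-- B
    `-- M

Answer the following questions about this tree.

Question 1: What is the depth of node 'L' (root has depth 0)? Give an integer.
Path from root to L: A -> J -> L
Depth = number of edges = 2

Answer: 2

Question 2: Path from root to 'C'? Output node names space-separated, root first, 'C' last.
Walk down from root: A -> J -> L -> C

Answer: A J L C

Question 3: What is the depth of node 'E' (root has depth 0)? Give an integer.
Answer: 4

Derivation:
Path from root to E: A -> J -> F -> K -> E
Depth = number of edges = 4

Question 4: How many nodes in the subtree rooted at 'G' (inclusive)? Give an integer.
Answer: 2

Derivation:
Subtree rooted at G contains: B, G
Count = 2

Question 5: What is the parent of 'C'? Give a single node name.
Answer: L

Derivation:
Scan adjacency: C appears as child of L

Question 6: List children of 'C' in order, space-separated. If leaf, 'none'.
Answer: none

Derivation:
Node C's children (from adjacency): (leaf)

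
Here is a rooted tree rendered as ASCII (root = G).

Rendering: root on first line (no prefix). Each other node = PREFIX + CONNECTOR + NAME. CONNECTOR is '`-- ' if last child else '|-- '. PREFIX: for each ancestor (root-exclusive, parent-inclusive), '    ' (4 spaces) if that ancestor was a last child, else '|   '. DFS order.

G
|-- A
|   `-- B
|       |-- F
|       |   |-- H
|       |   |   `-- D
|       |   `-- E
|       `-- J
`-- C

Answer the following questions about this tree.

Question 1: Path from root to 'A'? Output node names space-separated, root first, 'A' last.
Walk down from root: G -> A

Answer: G A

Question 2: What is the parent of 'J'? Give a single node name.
Answer: B

Derivation:
Scan adjacency: J appears as child of B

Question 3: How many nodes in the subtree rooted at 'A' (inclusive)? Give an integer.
Answer: 7

Derivation:
Subtree rooted at A contains: A, B, D, E, F, H, J
Count = 7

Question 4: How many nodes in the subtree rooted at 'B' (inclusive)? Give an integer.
Subtree rooted at B contains: B, D, E, F, H, J
Count = 6

Answer: 6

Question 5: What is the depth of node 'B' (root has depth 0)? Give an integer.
Path from root to B: G -> A -> B
Depth = number of edges = 2

Answer: 2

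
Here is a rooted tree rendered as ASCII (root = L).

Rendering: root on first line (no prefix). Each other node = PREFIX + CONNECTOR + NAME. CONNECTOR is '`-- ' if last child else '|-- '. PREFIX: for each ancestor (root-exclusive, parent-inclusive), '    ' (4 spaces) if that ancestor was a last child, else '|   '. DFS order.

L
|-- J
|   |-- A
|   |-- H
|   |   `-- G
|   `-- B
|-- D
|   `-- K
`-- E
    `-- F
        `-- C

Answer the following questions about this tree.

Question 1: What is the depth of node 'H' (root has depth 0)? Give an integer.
Path from root to H: L -> J -> H
Depth = number of edges = 2

Answer: 2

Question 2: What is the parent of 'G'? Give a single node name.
Answer: H

Derivation:
Scan adjacency: G appears as child of H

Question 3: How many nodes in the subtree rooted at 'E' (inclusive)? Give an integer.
Subtree rooted at E contains: C, E, F
Count = 3

Answer: 3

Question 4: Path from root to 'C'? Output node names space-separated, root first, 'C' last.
Walk down from root: L -> E -> F -> C

Answer: L E F C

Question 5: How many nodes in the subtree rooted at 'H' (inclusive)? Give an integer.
Subtree rooted at H contains: G, H
Count = 2

Answer: 2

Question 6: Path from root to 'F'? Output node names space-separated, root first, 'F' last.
Walk down from root: L -> E -> F

Answer: L E F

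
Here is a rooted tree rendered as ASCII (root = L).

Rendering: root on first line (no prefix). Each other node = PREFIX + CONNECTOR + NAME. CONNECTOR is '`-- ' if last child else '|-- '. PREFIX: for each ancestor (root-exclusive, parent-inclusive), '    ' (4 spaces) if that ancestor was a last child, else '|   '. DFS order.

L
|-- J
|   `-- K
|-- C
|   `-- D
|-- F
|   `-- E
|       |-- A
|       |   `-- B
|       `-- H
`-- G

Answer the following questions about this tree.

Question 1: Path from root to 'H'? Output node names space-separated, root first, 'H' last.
Answer: L F E H

Derivation:
Walk down from root: L -> F -> E -> H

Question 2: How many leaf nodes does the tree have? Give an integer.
Answer: 5

Derivation:
Leaves (nodes with no children): B, D, G, H, K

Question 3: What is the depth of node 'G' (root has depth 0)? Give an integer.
Answer: 1

Derivation:
Path from root to G: L -> G
Depth = number of edges = 1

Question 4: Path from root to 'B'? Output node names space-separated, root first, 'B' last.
Answer: L F E A B

Derivation:
Walk down from root: L -> F -> E -> A -> B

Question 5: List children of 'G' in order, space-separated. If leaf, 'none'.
Node G's children (from adjacency): (leaf)

Answer: none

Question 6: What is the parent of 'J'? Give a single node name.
Scan adjacency: J appears as child of L

Answer: L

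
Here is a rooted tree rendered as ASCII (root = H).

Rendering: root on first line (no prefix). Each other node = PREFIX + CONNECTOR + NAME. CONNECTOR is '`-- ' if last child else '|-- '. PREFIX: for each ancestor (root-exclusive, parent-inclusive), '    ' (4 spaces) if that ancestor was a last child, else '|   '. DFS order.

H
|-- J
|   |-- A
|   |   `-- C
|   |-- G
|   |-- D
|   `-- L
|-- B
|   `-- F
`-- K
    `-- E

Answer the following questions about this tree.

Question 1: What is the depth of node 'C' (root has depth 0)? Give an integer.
Path from root to C: H -> J -> A -> C
Depth = number of edges = 3

Answer: 3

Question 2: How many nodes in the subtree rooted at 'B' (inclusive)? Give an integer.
Subtree rooted at B contains: B, F
Count = 2

Answer: 2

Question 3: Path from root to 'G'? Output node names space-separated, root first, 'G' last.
Answer: H J G

Derivation:
Walk down from root: H -> J -> G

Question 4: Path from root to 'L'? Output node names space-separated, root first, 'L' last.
Answer: H J L

Derivation:
Walk down from root: H -> J -> L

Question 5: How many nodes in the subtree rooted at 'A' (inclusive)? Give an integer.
Answer: 2

Derivation:
Subtree rooted at A contains: A, C
Count = 2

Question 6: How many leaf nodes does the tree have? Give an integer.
Answer: 6

Derivation:
Leaves (nodes with no children): C, D, E, F, G, L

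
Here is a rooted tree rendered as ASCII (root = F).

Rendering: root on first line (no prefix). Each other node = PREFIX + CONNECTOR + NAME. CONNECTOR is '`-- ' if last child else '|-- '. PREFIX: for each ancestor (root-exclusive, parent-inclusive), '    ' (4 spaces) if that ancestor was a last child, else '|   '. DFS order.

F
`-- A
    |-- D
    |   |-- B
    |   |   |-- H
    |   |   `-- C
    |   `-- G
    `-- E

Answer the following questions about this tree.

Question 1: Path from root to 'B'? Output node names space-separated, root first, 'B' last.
Answer: F A D B

Derivation:
Walk down from root: F -> A -> D -> B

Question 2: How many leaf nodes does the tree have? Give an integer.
Answer: 4

Derivation:
Leaves (nodes with no children): C, E, G, H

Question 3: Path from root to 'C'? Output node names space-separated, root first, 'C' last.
Walk down from root: F -> A -> D -> B -> C

Answer: F A D B C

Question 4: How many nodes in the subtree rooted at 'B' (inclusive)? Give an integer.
Subtree rooted at B contains: B, C, H
Count = 3

Answer: 3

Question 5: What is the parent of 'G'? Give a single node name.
Answer: D

Derivation:
Scan adjacency: G appears as child of D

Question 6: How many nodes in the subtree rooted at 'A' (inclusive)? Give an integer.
Subtree rooted at A contains: A, B, C, D, E, G, H
Count = 7

Answer: 7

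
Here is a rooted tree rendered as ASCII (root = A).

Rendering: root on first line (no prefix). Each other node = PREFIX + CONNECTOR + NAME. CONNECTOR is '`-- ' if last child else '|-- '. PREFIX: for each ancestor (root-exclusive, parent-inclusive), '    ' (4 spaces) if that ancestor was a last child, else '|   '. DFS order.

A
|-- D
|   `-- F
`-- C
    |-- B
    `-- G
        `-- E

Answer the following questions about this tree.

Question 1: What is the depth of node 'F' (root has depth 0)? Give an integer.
Path from root to F: A -> D -> F
Depth = number of edges = 2

Answer: 2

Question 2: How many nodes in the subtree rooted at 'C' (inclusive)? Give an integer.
Subtree rooted at C contains: B, C, E, G
Count = 4

Answer: 4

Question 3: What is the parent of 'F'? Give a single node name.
Scan adjacency: F appears as child of D

Answer: D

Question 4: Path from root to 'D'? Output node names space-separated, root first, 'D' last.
Answer: A D

Derivation:
Walk down from root: A -> D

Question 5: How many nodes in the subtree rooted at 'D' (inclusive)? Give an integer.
Subtree rooted at D contains: D, F
Count = 2

Answer: 2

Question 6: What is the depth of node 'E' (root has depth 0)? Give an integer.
Answer: 3

Derivation:
Path from root to E: A -> C -> G -> E
Depth = number of edges = 3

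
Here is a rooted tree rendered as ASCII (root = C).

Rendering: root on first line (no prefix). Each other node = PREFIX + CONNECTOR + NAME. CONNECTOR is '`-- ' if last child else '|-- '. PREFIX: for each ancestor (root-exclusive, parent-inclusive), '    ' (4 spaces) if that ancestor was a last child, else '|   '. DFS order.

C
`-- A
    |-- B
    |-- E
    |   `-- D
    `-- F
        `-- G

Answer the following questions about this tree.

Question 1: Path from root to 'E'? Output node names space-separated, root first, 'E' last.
Answer: C A E

Derivation:
Walk down from root: C -> A -> E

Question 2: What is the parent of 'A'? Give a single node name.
Answer: C

Derivation:
Scan adjacency: A appears as child of C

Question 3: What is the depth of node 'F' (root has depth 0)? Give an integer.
Answer: 2

Derivation:
Path from root to F: C -> A -> F
Depth = number of edges = 2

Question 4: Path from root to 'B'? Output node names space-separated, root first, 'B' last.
Answer: C A B

Derivation:
Walk down from root: C -> A -> B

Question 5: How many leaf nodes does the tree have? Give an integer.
Answer: 3

Derivation:
Leaves (nodes with no children): B, D, G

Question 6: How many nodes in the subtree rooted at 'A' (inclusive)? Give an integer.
Subtree rooted at A contains: A, B, D, E, F, G
Count = 6

Answer: 6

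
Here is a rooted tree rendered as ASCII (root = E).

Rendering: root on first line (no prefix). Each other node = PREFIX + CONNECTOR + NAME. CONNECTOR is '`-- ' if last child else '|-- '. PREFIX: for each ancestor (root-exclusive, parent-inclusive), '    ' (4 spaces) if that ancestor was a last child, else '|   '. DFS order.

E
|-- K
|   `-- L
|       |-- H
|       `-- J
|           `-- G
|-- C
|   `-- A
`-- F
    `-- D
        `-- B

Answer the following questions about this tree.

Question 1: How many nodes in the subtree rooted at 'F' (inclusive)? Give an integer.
Answer: 3

Derivation:
Subtree rooted at F contains: B, D, F
Count = 3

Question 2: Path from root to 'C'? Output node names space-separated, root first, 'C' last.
Answer: E C

Derivation:
Walk down from root: E -> C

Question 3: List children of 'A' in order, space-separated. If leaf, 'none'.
Node A's children (from adjacency): (leaf)

Answer: none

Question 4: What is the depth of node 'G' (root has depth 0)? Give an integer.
Path from root to G: E -> K -> L -> J -> G
Depth = number of edges = 4

Answer: 4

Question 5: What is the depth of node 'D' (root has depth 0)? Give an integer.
Answer: 2

Derivation:
Path from root to D: E -> F -> D
Depth = number of edges = 2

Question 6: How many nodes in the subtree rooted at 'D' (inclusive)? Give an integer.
Answer: 2

Derivation:
Subtree rooted at D contains: B, D
Count = 2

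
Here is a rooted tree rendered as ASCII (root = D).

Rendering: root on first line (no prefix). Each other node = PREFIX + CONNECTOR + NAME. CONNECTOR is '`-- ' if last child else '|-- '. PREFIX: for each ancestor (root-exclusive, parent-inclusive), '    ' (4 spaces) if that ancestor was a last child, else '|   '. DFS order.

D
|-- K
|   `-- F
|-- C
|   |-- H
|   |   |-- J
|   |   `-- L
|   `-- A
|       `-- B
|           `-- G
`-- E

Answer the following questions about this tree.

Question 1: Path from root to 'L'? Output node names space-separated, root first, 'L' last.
Answer: D C H L

Derivation:
Walk down from root: D -> C -> H -> L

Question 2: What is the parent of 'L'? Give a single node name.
Answer: H

Derivation:
Scan adjacency: L appears as child of H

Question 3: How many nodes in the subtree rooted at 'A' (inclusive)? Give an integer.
Subtree rooted at A contains: A, B, G
Count = 3

Answer: 3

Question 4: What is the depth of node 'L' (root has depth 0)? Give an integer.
Answer: 3

Derivation:
Path from root to L: D -> C -> H -> L
Depth = number of edges = 3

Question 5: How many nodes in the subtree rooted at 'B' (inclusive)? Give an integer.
Subtree rooted at B contains: B, G
Count = 2

Answer: 2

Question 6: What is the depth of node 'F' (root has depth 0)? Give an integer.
Path from root to F: D -> K -> F
Depth = number of edges = 2

Answer: 2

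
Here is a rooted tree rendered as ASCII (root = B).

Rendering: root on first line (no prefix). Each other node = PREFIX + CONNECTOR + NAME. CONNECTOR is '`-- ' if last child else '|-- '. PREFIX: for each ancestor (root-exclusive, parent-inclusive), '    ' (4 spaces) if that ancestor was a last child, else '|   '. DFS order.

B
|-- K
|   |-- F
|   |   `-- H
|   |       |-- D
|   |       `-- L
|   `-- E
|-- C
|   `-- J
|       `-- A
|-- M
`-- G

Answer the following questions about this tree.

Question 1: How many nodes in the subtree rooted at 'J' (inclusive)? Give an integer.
Answer: 2

Derivation:
Subtree rooted at J contains: A, J
Count = 2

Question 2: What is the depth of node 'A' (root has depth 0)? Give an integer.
Path from root to A: B -> C -> J -> A
Depth = number of edges = 3

Answer: 3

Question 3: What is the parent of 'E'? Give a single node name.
Scan adjacency: E appears as child of K

Answer: K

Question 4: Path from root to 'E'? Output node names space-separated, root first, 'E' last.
Walk down from root: B -> K -> E

Answer: B K E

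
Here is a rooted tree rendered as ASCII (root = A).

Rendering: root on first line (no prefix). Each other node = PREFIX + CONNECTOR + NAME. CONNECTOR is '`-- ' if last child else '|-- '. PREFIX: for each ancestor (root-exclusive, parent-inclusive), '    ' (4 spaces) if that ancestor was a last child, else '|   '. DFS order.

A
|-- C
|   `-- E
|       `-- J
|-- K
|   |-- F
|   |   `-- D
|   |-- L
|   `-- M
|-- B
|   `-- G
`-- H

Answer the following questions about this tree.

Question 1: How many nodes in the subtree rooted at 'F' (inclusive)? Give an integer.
Subtree rooted at F contains: D, F
Count = 2

Answer: 2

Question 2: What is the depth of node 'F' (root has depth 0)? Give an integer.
Answer: 2

Derivation:
Path from root to F: A -> K -> F
Depth = number of edges = 2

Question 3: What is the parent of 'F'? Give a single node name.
Answer: K

Derivation:
Scan adjacency: F appears as child of K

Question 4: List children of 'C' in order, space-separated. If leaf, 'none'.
Answer: E

Derivation:
Node C's children (from adjacency): E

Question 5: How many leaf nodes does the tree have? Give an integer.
Leaves (nodes with no children): D, G, H, J, L, M

Answer: 6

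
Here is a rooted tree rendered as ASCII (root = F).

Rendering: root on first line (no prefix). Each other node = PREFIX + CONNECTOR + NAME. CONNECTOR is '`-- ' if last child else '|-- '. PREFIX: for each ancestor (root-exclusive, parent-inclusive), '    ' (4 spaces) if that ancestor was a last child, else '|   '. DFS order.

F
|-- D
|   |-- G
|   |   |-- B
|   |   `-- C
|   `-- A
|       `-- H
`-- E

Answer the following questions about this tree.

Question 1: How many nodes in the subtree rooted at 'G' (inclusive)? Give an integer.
Answer: 3

Derivation:
Subtree rooted at G contains: B, C, G
Count = 3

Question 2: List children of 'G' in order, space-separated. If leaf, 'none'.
Answer: B C

Derivation:
Node G's children (from adjacency): B, C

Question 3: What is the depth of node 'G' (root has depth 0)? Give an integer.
Path from root to G: F -> D -> G
Depth = number of edges = 2

Answer: 2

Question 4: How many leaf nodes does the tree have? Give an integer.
Leaves (nodes with no children): B, C, E, H

Answer: 4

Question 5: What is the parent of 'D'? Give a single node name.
Answer: F

Derivation:
Scan adjacency: D appears as child of F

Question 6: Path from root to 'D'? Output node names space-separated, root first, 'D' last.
Walk down from root: F -> D

Answer: F D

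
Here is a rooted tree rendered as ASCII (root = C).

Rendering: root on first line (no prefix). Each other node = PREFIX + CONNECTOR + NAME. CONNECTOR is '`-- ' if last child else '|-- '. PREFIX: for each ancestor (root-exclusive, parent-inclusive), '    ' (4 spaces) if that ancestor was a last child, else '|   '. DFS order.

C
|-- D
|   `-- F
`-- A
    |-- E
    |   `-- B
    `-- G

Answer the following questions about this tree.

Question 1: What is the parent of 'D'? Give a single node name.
Answer: C

Derivation:
Scan adjacency: D appears as child of C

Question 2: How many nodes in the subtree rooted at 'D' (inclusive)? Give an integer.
Subtree rooted at D contains: D, F
Count = 2

Answer: 2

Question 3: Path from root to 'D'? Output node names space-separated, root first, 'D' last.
Walk down from root: C -> D

Answer: C D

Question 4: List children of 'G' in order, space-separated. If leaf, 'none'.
Answer: none

Derivation:
Node G's children (from adjacency): (leaf)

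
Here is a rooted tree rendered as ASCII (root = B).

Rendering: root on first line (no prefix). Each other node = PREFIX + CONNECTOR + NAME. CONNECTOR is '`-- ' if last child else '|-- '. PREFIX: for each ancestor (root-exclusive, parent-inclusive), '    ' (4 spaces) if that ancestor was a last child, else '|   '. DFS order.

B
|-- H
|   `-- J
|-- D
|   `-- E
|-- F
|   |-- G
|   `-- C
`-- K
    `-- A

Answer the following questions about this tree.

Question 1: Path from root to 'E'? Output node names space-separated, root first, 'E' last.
Answer: B D E

Derivation:
Walk down from root: B -> D -> E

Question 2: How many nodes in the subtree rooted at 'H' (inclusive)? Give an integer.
Answer: 2

Derivation:
Subtree rooted at H contains: H, J
Count = 2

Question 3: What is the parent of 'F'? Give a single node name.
Scan adjacency: F appears as child of B

Answer: B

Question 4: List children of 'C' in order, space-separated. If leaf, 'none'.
Answer: none

Derivation:
Node C's children (from adjacency): (leaf)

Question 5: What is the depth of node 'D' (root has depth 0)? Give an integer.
Answer: 1

Derivation:
Path from root to D: B -> D
Depth = number of edges = 1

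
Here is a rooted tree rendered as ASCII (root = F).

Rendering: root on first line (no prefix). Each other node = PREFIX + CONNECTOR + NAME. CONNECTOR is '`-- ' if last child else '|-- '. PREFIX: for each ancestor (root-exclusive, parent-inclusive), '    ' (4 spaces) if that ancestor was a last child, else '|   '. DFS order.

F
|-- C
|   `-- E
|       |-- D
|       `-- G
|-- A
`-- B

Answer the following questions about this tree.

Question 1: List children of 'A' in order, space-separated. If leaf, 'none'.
Node A's children (from adjacency): (leaf)

Answer: none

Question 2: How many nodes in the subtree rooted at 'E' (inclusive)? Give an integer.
Answer: 3

Derivation:
Subtree rooted at E contains: D, E, G
Count = 3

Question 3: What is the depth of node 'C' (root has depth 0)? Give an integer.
Path from root to C: F -> C
Depth = number of edges = 1

Answer: 1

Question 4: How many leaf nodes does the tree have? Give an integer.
Answer: 4

Derivation:
Leaves (nodes with no children): A, B, D, G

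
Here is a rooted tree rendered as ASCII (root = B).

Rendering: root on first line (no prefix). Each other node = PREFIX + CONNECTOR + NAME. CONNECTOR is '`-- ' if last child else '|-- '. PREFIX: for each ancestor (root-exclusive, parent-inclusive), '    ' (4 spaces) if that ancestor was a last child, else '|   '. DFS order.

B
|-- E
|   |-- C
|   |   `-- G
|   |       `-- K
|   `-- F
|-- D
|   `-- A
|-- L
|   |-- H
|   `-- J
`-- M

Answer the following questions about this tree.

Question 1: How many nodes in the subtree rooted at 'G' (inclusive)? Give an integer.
Subtree rooted at G contains: G, K
Count = 2

Answer: 2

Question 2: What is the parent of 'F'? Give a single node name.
Scan adjacency: F appears as child of E

Answer: E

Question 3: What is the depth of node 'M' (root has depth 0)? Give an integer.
Answer: 1

Derivation:
Path from root to M: B -> M
Depth = number of edges = 1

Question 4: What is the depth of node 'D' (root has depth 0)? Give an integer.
Path from root to D: B -> D
Depth = number of edges = 1

Answer: 1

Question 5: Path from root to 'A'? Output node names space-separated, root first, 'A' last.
Walk down from root: B -> D -> A

Answer: B D A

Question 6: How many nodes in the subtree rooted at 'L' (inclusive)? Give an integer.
Answer: 3

Derivation:
Subtree rooted at L contains: H, J, L
Count = 3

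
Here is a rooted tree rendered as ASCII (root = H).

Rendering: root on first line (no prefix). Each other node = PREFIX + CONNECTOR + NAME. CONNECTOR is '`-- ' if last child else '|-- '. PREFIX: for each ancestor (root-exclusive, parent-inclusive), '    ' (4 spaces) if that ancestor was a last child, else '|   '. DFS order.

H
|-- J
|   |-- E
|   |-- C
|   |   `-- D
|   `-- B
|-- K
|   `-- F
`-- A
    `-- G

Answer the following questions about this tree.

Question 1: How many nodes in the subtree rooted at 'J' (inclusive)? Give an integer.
Answer: 5

Derivation:
Subtree rooted at J contains: B, C, D, E, J
Count = 5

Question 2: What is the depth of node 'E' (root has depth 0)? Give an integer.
Path from root to E: H -> J -> E
Depth = number of edges = 2

Answer: 2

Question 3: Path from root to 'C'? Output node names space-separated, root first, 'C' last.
Answer: H J C

Derivation:
Walk down from root: H -> J -> C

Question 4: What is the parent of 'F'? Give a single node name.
Scan adjacency: F appears as child of K

Answer: K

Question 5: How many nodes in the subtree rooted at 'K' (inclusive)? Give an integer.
Answer: 2

Derivation:
Subtree rooted at K contains: F, K
Count = 2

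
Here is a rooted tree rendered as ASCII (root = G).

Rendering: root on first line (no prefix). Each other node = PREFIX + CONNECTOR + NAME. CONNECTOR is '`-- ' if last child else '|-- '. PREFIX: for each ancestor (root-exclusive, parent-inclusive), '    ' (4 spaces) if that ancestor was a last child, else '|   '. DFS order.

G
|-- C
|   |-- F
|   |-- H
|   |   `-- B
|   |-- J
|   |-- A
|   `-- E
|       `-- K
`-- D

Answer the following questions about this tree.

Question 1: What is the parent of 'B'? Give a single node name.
Scan adjacency: B appears as child of H

Answer: H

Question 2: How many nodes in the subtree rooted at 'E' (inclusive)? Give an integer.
Answer: 2

Derivation:
Subtree rooted at E contains: E, K
Count = 2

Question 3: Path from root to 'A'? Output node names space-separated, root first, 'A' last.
Answer: G C A

Derivation:
Walk down from root: G -> C -> A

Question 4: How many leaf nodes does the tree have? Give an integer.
Answer: 6

Derivation:
Leaves (nodes with no children): A, B, D, F, J, K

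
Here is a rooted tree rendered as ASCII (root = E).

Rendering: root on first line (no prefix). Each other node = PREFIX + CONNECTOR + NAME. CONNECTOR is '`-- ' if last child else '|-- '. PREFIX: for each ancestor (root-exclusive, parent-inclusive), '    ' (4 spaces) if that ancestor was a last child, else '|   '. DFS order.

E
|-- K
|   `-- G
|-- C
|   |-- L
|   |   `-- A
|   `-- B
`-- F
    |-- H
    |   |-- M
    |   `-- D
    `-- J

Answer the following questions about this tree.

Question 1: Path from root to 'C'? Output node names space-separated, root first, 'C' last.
Walk down from root: E -> C

Answer: E C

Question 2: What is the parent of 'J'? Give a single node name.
Scan adjacency: J appears as child of F

Answer: F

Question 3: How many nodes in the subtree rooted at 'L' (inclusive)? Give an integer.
Subtree rooted at L contains: A, L
Count = 2

Answer: 2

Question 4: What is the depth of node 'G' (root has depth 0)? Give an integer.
Answer: 2

Derivation:
Path from root to G: E -> K -> G
Depth = number of edges = 2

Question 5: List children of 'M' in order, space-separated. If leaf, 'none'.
Answer: none

Derivation:
Node M's children (from adjacency): (leaf)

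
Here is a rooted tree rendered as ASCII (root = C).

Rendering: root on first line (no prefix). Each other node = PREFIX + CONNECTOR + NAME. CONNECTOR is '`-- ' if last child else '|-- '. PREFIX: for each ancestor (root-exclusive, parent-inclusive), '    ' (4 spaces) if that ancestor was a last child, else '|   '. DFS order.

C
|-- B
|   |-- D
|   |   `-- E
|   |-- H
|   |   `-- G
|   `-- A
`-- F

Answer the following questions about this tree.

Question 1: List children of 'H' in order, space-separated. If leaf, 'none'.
Answer: G

Derivation:
Node H's children (from adjacency): G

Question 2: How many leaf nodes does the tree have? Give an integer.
Answer: 4

Derivation:
Leaves (nodes with no children): A, E, F, G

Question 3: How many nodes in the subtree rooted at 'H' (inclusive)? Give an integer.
Answer: 2

Derivation:
Subtree rooted at H contains: G, H
Count = 2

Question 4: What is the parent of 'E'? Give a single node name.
Answer: D

Derivation:
Scan adjacency: E appears as child of D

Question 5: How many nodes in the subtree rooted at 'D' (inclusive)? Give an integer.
Answer: 2

Derivation:
Subtree rooted at D contains: D, E
Count = 2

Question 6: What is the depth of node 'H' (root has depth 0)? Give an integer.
Path from root to H: C -> B -> H
Depth = number of edges = 2

Answer: 2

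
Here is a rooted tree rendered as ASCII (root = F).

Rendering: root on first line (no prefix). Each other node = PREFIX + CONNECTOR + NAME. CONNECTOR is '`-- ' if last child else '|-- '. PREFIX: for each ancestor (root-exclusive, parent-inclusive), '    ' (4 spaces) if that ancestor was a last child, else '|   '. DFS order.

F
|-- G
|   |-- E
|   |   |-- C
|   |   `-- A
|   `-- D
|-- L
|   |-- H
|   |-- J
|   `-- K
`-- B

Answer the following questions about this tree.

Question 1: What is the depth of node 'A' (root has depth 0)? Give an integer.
Path from root to A: F -> G -> E -> A
Depth = number of edges = 3

Answer: 3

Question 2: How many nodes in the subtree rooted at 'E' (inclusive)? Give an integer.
Answer: 3

Derivation:
Subtree rooted at E contains: A, C, E
Count = 3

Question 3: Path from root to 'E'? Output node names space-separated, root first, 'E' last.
Walk down from root: F -> G -> E

Answer: F G E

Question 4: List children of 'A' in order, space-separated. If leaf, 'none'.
Answer: none

Derivation:
Node A's children (from adjacency): (leaf)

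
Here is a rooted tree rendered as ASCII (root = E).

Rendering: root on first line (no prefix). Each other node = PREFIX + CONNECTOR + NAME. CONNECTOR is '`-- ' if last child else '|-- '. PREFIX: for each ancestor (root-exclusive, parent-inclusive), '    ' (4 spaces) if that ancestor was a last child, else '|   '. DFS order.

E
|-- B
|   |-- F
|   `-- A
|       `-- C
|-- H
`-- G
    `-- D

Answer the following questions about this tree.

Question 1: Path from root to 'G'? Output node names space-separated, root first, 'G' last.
Answer: E G

Derivation:
Walk down from root: E -> G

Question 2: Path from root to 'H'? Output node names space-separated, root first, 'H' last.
Answer: E H

Derivation:
Walk down from root: E -> H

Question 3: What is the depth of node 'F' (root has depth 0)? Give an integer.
Path from root to F: E -> B -> F
Depth = number of edges = 2

Answer: 2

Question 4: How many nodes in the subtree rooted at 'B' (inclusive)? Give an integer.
Subtree rooted at B contains: A, B, C, F
Count = 4

Answer: 4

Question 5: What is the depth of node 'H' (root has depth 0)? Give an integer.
Answer: 1

Derivation:
Path from root to H: E -> H
Depth = number of edges = 1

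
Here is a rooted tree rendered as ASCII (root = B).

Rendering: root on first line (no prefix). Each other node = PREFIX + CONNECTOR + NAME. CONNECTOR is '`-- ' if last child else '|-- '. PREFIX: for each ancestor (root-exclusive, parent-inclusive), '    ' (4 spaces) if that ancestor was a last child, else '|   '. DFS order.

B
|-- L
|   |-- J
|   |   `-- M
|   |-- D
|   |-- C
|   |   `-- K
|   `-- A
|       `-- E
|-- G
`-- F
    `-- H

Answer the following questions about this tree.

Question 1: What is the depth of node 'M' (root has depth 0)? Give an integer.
Path from root to M: B -> L -> J -> M
Depth = number of edges = 3

Answer: 3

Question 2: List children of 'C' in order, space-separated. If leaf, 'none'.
Answer: K

Derivation:
Node C's children (from adjacency): K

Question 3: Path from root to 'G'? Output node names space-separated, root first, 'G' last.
Answer: B G

Derivation:
Walk down from root: B -> G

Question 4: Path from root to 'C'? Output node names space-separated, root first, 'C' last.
Walk down from root: B -> L -> C

Answer: B L C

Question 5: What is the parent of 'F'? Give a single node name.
Scan adjacency: F appears as child of B

Answer: B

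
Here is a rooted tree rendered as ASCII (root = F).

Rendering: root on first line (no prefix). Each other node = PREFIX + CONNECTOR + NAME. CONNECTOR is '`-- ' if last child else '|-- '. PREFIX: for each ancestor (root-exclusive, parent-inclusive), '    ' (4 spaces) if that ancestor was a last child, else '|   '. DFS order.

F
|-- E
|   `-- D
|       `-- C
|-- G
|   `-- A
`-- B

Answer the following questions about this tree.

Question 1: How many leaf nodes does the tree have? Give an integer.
Leaves (nodes with no children): A, B, C

Answer: 3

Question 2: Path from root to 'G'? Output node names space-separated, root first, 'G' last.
Answer: F G

Derivation:
Walk down from root: F -> G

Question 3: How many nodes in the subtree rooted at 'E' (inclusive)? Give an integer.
Answer: 3

Derivation:
Subtree rooted at E contains: C, D, E
Count = 3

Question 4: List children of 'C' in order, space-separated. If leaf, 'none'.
Answer: none

Derivation:
Node C's children (from adjacency): (leaf)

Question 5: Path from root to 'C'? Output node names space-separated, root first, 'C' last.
Walk down from root: F -> E -> D -> C

Answer: F E D C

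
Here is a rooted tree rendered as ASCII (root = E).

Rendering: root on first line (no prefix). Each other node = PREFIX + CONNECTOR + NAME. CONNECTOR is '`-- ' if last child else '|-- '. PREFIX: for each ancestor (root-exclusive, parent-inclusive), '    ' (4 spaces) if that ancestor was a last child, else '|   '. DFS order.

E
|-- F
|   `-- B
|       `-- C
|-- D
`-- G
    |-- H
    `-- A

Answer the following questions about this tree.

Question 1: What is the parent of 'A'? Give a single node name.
Answer: G

Derivation:
Scan adjacency: A appears as child of G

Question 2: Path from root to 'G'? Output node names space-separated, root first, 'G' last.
Answer: E G

Derivation:
Walk down from root: E -> G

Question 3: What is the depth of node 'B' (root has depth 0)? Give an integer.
Path from root to B: E -> F -> B
Depth = number of edges = 2

Answer: 2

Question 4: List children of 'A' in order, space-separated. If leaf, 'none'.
Node A's children (from adjacency): (leaf)

Answer: none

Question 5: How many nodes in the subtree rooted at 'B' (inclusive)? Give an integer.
Subtree rooted at B contains: B, C
Count = 2

Answer: 2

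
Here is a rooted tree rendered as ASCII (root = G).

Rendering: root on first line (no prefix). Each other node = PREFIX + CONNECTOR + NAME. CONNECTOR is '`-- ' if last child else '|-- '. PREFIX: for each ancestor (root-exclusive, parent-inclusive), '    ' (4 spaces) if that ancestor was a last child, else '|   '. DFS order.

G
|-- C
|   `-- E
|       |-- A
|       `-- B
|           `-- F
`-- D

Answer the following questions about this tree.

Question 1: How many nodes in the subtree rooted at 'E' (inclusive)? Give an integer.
Subtree rooted at E contains: A, B, E, F
Count = 4

Answer: 4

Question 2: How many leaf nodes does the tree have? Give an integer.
Answer: 3

Derivation:
Leaves (nodes with no children): A, D, F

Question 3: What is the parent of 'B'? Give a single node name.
Scan adjacency: B appears as child of E

Answer: E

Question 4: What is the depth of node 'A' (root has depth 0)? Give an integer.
Answer: 3

Derivation:
Path from root to A: G -> C -> E -> A
Depth = number of edges = 3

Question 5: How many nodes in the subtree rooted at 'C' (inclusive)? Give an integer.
Answer: 5

Derivation:
Subtree rooted at C contains: A, B, C, E, F
Count = 5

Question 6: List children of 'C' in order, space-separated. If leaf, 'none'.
Node C's children (from adjacency): E

Answer: E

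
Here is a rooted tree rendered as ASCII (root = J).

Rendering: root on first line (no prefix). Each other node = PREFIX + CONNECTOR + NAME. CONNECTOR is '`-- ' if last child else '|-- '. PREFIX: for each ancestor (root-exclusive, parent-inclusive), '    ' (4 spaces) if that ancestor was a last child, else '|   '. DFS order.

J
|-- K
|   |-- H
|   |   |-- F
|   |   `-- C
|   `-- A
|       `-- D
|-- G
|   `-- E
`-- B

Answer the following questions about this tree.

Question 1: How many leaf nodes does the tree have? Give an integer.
Leaves (nodes with no children): B, C, D, E, F

Answer: 5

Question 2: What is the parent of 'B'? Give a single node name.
Answer: J

Derivation:
Scan adjacency: B appears as child of J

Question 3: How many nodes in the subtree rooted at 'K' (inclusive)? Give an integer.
Answer: 6

Derivation:
Subtree rooted at K contains: A, C, D, F, H, K
Count = 6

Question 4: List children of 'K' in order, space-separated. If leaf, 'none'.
Node K's children (from adjacency): H, A

Answer: H A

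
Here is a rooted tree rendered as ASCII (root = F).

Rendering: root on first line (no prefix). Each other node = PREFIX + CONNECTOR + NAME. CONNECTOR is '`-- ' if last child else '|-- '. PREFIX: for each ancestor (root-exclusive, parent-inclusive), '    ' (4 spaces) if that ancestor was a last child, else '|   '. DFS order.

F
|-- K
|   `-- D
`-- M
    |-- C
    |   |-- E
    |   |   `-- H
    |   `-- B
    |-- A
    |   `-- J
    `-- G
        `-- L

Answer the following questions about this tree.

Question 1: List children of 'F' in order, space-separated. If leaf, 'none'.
Node F's children (from adjacency): K, M

Answer: K M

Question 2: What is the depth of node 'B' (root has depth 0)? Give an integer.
Path from root to B: F -> M -> C -> B
Depth = number of edges = 3

Answer: 3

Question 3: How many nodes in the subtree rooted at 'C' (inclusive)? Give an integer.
Answer: 4

Derivation:
Subtree rooted at C contains: B, C, E, H
Count = 4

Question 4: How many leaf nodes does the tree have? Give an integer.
Answer: 5

Derivation:
Leaves (nodes with no children): B, D, H, J, L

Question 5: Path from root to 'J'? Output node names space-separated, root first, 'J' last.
Answer: F M A J

Derivation:
Walk down from root: F -> M -> A -> J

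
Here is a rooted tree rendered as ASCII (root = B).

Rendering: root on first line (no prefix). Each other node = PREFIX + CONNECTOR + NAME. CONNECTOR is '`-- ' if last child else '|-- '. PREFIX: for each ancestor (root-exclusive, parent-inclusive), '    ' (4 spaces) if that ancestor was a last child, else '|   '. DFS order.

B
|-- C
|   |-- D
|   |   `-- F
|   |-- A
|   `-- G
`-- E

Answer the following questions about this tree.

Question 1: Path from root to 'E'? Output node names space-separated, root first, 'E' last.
Walk down from root: B -> E

Answer: B E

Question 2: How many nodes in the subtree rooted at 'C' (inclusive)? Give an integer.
Answer: 5

Derivation:
Subtree rooted at C contains: A, C, D, F, G
Count = 5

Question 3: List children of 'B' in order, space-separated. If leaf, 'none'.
Node B's children (from adjacency): C, E

Answer: C E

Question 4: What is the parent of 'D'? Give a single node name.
Scan adjacency: D appears as child of C

Answer: C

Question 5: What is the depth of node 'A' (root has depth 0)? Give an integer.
Path from root to A: B -> C -> A
Depth = number of edges = 2

Answer: 2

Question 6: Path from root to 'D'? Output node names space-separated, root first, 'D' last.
Walk down from root: B -> C -> D

Answer: B C D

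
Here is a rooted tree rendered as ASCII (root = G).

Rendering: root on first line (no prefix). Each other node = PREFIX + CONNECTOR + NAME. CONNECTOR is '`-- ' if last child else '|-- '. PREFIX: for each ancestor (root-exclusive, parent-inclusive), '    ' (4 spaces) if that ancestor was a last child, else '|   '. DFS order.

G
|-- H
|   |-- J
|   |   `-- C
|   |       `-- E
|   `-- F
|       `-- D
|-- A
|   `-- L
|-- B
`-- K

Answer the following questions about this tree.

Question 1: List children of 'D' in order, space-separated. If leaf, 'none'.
Answer: none

Derivation:
Node D's children (from adjacency): (leaf)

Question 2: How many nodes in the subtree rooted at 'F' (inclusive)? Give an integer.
Subtree rooted at F contains: D, F
Count = 2

Answer: 2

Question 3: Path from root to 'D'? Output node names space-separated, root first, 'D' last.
Walk down from root: G -> H -> F -> D

Answer: G H F D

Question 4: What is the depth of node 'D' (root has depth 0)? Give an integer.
Path from root to D: G -> H -> F -> D
Depth = number of edges = 3

Answer: 3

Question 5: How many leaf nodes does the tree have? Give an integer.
Leaves (nodes with no children): B, D, E, K, L

Answer: 5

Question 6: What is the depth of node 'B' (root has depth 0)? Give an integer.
Answer: 1

Derivation:
Path from root to B: G -> B
Depth = number of edges = 1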